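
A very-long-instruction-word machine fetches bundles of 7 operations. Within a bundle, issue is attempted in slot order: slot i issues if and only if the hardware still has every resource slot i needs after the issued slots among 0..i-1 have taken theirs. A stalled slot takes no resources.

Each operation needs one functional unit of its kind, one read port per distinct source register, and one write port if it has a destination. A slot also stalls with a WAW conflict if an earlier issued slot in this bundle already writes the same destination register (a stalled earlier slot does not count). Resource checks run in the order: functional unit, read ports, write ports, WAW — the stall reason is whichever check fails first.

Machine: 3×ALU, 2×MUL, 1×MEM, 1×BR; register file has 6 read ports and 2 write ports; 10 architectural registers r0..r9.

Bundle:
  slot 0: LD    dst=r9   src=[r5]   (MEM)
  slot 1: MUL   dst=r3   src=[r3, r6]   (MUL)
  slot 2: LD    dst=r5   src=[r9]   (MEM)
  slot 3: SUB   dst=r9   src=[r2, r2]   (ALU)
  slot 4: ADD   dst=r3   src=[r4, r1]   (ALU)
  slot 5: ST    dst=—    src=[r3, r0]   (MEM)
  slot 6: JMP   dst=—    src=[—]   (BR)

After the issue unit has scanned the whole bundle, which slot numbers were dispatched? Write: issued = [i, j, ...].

slot 0 (MEM): ISSUE — free A3,Mu2,Ld0,B1 rp5 wp1
slot 1 (MUL): ISSUE — free A3,Mu1,Ld0,B1 rp3 wp0
slot 2 (MEM): stall FU — free A3,Mu1,Ld0,B1 rp3 wp0
slot 3 (ALU): stall WR_PORT — free A3,Mu1,Ld0,B1 rp3 wp0
slot 4 (ALU): stall WR_PORT — free A3,Mu1,Ld0,B1 rp3 wp0
slot 5 (MEM): stall FU — free A3,Mu1,Ld0,B1 rp3 wp0
slot 6 (BR): ISSUE — free A3,Mu1,Ld0,B0 rp3 wp0

issued = [0, 1, 6]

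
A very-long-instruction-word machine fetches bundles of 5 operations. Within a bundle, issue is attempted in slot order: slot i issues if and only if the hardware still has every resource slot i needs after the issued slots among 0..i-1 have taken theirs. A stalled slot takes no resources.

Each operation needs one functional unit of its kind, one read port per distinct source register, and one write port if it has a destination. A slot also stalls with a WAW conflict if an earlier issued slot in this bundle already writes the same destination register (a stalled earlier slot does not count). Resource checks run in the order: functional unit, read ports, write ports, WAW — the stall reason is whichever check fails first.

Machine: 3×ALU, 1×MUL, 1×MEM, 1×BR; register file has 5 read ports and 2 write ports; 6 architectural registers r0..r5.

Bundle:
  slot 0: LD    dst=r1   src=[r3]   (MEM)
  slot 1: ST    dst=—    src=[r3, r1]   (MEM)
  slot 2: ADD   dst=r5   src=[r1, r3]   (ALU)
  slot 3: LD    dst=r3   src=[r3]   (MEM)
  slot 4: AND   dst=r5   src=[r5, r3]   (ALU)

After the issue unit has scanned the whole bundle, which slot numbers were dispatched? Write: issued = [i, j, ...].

issued = [0, 2]

#0 MEM src=r3 dispatched  <A:3 Mu:1 Ld:0 B:1 rd:4 wr:1>
#1 MEM src=r3,r1 held:FU  <A:3 Mu:1 Ld:0 B:1 rd:4 wr:1>
#2 ALU src=r1,r3 dispatched  <A:2 Mu:1 Ld:0 B:1 rd:2 wr:0>
#3 MEM src=r3 held:FU  <A:2 Mu:1 Ld:0 B:1 rd:2 wr:0>
#4 ALU src=r5,r3 held:WR_PORT  <A:2 Mu:1 Ld:0 B:1 rd:2 wr:0>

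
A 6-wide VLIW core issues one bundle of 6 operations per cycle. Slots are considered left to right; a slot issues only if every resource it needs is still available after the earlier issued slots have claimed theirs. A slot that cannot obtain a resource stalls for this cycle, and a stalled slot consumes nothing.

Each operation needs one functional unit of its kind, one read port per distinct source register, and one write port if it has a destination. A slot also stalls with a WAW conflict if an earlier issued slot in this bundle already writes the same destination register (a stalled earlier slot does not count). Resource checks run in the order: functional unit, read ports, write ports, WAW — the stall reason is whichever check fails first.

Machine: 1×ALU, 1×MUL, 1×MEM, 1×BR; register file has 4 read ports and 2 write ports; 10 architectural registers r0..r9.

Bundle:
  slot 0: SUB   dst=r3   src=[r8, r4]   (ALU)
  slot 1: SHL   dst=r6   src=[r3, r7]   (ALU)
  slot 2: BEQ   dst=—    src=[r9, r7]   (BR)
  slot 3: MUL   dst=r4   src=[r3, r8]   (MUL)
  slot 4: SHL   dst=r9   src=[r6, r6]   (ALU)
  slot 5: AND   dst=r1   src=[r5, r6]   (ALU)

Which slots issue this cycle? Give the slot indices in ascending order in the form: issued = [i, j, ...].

  0. ALU→r3 ⇒ go  {0A/1Mu/1Ld/1B | 2r 1w}
  1. ALU→r6 ⇒ no(FU)  {0A/1Mu/1Ld/1B | 2r 1w}
  2. BR ⇒ go  {0A/1Mu/1Ld/0B | 0r 1w}
  3. MUL→r4 ⇒ no(RD_PORT)  {0A/1Mu/1Ld/0B | 0r 1w}
  4. ALU→r9 ⇒ no(FU)  {0A/1Mu/1Ld/0B | 0r 1w}
  5. ALU→r1 ⇒ no(FU)  {0A/1Mu/1Ld/0B | 0r 1w}

issued = [0, 2]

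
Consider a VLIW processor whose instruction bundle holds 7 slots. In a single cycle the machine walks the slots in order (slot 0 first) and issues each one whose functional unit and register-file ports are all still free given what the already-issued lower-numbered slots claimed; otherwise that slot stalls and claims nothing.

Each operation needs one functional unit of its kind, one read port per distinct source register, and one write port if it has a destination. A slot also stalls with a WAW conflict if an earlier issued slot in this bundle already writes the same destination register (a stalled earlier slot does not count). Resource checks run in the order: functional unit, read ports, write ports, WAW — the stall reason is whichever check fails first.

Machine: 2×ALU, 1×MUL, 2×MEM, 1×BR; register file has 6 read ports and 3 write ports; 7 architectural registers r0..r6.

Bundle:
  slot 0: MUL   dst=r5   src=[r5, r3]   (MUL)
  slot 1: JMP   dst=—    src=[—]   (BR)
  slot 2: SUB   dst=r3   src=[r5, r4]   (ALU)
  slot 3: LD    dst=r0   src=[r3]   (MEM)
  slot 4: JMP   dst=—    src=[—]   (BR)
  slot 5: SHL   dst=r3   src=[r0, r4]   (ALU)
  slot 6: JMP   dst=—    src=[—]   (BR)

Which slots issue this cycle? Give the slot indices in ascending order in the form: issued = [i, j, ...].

issued = [0, 1, 2, 3]

[0] MUL needs rd=2 wr=1: ok; after: ALU=2 MUL=0 MEM=2 BR=1, R=4, W=2
[1] BR needs rd=0 wr=0: ok; after: ALU=2 MUL=0 MEM=2 BR=0, R=4, W=2
[2] ALU needs rd=2 wr=1: ok; after: ALU=1 MUL=0 MEM=2 BR=0, R=2, W=1
[3] MEM needs rd=1 wr=1: ok; after: ALU=1 MUL=0 MEM=1 BR=0, R=1, W=0
[4] BR needs rd=0 wr=0: FU; after: ALU=1 MUL=0 MEM=1 BR=0, R=1, W=0
[5] ALU needs rd=2 wr=1: RD_PORT; after: ALU=1 MUL=0 MEM=1 BR=0, R=1, W=0
[6] BR needs rd=0 wr=0: FU; after: ALU=1 MUL=0 MEM=1 BR=0, R=1, W=0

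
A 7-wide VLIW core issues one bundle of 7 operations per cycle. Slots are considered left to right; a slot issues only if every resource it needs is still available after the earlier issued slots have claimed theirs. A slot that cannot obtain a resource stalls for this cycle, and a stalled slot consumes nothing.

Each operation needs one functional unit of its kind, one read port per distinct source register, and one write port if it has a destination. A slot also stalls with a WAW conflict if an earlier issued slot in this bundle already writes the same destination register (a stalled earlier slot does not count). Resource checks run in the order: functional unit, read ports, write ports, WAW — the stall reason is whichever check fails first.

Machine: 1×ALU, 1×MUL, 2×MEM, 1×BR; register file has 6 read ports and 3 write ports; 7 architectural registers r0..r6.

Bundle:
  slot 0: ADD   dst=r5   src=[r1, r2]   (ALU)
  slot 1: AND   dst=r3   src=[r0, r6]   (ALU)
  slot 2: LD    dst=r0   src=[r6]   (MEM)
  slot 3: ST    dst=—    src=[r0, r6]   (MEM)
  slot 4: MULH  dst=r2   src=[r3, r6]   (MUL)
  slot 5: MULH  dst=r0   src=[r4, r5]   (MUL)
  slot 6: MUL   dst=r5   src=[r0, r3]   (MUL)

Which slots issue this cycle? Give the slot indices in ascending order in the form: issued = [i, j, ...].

issued = [0, 2, 3]

slot 0 (ALU): ISSUE — free A0,Mu1,Ld2,B1 rp4 wp2
slot 1 (ALU): stall FU — free A0,Mu1,Ld2,B1 rp4 wp2
slot 2 (MEM): ISSUE — free A0,Mu1,Ld1,B1 rp3 wp1
slot 3 (MEM): ISSUE — free A0,Mu1,Ld0,B1 rp1 wp1
slot 4 (MUL): stall RD_PORT — free A0,Mu1,Ld0,B1 rp1 wp1
slot 5 (MUL): stall RD_PORT — free A0,Mu1,Ld0,B1 rp1 wp1
slot 6 (MUL): stall RD_PORT — free A0,Mu1,Ld0,B1 rp1 wp1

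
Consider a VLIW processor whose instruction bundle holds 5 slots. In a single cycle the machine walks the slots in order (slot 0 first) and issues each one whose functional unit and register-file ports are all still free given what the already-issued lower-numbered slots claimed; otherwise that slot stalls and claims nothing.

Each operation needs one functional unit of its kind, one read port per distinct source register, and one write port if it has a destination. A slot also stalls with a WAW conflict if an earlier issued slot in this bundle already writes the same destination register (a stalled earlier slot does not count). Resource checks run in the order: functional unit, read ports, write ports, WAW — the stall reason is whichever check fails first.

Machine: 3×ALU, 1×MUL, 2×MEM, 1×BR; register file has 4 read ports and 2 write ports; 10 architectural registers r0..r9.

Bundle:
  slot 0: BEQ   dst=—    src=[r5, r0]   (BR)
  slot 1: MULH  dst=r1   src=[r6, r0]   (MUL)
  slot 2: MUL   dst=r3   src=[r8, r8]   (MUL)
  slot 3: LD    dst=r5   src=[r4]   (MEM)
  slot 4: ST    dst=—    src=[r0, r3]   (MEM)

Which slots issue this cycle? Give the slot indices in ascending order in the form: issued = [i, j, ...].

issued = [0, 1]

#0 BR src=r5,r0 dispatched  <A:3 Mu:1 Ld:2 B:0 rd:2 wr:2>
#1 MUL src=r6,r0 dispatched  <A:3 Mu:0 Ld:2 B:0 rd:0 wr:1>
#2 MUL src=r8,r8 held:FU  <A:3 Mu:0 Ld:2 B:0 rd:0 wr:1>
#3 MEM src=r4 held:RD_PORT  <A:3 Mu:0 Ld:2 B:0 rd:0 wr:1>
#4 MEM src=r0,r3 held:RD_PORT  <A:3 Mu:0 Ld:2 B:0 rd:0 wr:1>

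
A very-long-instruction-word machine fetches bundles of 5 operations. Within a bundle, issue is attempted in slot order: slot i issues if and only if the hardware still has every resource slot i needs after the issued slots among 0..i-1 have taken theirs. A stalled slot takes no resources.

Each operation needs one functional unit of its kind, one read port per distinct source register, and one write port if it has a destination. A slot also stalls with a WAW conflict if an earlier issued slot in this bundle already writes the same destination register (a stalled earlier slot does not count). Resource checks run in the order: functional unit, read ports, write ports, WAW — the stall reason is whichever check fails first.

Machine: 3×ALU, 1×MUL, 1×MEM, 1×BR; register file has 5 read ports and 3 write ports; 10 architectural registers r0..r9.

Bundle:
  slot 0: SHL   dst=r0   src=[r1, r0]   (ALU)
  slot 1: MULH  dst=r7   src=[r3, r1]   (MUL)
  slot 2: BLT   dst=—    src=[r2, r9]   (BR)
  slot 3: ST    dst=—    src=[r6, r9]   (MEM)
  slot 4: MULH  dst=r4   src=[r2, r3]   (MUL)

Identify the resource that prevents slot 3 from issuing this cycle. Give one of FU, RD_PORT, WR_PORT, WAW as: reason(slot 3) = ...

slot 0 (ALU): ISSUE — free A2,Mu1,Ld1,B1 rp3 wp2
slot 1 (MUL): ISSUE — free A2,Mu0,Ld1,B1 rp1 wp1
slot 2 (BR): stall RD_PORT — free A2,Mu0,Ld1,B1 rp1 wp1
slot 3 (MEM): stall RD_PORT — free A2,Mu0,Ld1,B1 rp1 wp1
slot 4 (MUL): stall FU — free A2,Mu0,Ld1,B1 rp1 wp1

reason(slot 3) = RD_PORT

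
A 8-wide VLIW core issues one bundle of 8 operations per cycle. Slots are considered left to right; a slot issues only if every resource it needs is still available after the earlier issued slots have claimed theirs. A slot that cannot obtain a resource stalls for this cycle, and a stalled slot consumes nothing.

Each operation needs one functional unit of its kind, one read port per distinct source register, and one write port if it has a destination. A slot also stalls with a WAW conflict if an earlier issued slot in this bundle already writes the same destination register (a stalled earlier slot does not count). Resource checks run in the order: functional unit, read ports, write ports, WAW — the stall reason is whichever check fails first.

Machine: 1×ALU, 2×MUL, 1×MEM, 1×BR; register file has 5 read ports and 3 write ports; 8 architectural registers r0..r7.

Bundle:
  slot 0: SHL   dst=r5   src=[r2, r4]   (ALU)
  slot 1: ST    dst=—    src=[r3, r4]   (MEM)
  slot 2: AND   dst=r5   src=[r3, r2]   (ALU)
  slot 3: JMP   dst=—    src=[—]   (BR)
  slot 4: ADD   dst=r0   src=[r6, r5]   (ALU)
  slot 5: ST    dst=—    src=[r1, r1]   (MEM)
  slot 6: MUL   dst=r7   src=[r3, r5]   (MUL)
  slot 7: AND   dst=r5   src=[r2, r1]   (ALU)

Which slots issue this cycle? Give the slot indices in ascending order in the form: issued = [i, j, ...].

issued = [0, 1, 3]

#0 ALU src=r2,r4 dispatched  <A:0 Mu:2 Ld:1 B:1 rd:3 wr:2>
#1 MEM src=r3,r4 dispatched  <A:0 Mu:2 Ld:0 B:1 rd:1 wr:2>
#2 ALU src=r3,r2 held:FU  <A:0 Mu:2 Ld:0 B:1 rd:1 wr:2>
#3 BR src=- dispatched  <A:0 Mu:2 Ld:0 B:0 rd:1 wr:2>
#4 ALU src=r6,r5 held:FU  <A:0 Mu:2 Ld:0 B:0 rd:1 wr:2>
#5 MEM src=r1,r1 held:FU  <A:0 Mu:2 Ld:0 B:0 rd:1 wr:2>
#6 MUL src=r3,r5 held:RD_PORT  <A:0 Mu:2 Ld:0 B:0 rd:1 wr:2>
#7 ALU src=r2,r1 held:FU  <A:0 Mu:2 Ld:0 B:0 rd:1 wr:2>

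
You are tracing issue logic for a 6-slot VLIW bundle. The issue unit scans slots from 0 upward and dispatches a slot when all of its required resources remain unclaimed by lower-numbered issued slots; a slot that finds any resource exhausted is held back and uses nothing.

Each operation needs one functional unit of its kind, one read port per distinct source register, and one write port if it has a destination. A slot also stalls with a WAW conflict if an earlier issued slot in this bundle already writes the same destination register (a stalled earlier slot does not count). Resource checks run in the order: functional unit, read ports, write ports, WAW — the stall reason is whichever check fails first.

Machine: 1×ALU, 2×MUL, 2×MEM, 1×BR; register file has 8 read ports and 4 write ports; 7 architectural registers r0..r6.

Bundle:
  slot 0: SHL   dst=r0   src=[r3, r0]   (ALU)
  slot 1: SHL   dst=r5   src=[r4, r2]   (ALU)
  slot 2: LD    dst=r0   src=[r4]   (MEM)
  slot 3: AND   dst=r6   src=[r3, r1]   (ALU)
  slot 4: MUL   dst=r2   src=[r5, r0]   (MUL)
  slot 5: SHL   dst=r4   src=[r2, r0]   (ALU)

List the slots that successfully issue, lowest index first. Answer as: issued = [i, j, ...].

#0 ALU src=r3,r0 dispatched  <A:0 Mu:2 Ld:2 B:1 rd:6 wr:3>
#1 ALU src=r4,r2 held:FU  <A:0 Mu:2 Ld:2 B:1 rd:6 wr:3>
#2 MEM src=r4 held:WAW  <A:0 Mu:2 Ld:2 B:1 rd:6 wr:3>
#3 ALU src=r3,r1 held:FU  <A:0 Mu:2 Ld:2 B:1 rd:6 wr:3>
#4 MUL src=r5,r0 dispatched  <A:0 Mu:1 Ld:2 B:1 rd:4 wr:2>
#5 ALU src=r2,r0 held:FU  <A:0 Mu:1 Ld:2 B:1 rd:4 wr:2>

issued = [0, 4]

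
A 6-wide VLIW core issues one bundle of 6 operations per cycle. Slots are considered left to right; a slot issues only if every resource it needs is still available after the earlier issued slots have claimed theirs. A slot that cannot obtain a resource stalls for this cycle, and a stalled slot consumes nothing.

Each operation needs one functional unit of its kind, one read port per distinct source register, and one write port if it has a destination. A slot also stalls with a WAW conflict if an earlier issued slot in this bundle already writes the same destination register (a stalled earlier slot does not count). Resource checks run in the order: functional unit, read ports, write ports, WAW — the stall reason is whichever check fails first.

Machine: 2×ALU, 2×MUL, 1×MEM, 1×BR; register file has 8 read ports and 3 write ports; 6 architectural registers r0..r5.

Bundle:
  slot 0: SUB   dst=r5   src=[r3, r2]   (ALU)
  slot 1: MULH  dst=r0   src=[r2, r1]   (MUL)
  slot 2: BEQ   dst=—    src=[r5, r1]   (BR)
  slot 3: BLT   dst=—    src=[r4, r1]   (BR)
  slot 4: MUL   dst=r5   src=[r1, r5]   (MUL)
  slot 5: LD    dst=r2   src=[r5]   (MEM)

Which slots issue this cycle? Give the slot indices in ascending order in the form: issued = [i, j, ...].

issued = [0, 1, 2, 5]

(0) want 1×ALU +2rd +1wr — yes → AL1|MU2|ME1|BR1|rd6|wr2
(1) want 1×MUL +2rd +1wr — yes → AL1|MU1|ME1|BR1|rd4|wr1
(2) want 1×BR +2rd +0wr — yes → AL1|MU1|ME1|BR0|rd2|wr1
(3) want 1×BR +2rd +0wr — FU → AL1|MU1|ME1|BR0|rd2|wr1
(4) want 1×MUL +2rd +1wr — WAW → AL1|MU1|ME1|BR0|rd2|wr1
(5) want 1×MEM +1rd +1wr — yes → AL1|MU1|ME0|BR0|rd1|wr0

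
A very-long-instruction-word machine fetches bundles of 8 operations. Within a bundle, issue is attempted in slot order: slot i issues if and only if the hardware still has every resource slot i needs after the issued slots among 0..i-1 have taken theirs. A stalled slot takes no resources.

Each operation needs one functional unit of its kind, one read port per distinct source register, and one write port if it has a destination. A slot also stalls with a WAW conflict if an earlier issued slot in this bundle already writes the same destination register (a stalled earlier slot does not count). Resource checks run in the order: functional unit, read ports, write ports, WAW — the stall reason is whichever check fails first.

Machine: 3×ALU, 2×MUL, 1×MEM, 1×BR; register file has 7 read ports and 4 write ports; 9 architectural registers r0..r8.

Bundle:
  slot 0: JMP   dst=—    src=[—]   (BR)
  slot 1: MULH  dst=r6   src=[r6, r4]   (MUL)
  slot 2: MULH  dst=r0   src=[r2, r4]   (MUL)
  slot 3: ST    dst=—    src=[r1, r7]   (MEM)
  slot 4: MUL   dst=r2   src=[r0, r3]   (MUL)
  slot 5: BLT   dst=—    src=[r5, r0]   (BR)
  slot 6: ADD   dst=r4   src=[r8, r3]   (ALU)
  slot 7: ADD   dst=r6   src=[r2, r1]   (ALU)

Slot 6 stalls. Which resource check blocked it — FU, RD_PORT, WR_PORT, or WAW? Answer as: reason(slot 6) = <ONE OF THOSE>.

reason(slot 6) = RD_PORT

  0. BR ⇒ go  {3A/2Mu/1Ld/0B | 7r 4w}
  1. MUL→r6 ⇒ go  {3A/1Mu/1Ld/0B | 5r 3w}
  2. MUL→r0 ⇒ go  {3A/0Mu/1Ld/0B | 3r 2w}
  3. MEM ⇒ go  {3A/0Mu/0Ld/0B | 1r 2w}
  4. MUL→r2 ⇒ no(FU)  {3A/0Mu/0Ld/0B | 1r 2w}
  5. BR ⇒ no(FU)  {3A/0Mu/0Ld/0B | 1r 2w}
  6. ALU→r4 ⇒ no(RD_PORT)  {3A/0Mu/0Ld/0B | 1r 2w}
  7. ALU→r6 ⇒ no(RD_PORT)  {3A/0Mu/0Ld/0B | 1r 2w}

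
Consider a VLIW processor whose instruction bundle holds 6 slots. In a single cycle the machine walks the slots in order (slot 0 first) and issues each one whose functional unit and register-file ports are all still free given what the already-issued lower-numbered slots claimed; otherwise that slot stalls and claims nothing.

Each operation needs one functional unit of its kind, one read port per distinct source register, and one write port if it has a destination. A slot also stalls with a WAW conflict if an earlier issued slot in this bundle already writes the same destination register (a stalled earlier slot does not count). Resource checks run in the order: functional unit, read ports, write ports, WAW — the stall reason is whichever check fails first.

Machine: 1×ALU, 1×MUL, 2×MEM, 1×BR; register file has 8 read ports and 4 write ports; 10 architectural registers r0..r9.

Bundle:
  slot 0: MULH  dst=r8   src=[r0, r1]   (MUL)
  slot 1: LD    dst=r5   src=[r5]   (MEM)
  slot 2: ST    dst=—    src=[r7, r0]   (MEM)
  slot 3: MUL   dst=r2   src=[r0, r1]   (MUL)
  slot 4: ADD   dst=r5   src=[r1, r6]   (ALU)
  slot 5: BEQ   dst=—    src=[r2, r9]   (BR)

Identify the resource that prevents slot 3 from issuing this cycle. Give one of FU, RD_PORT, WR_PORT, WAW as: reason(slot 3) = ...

reason(slot 3) = FU

[0] MUL needs rd=2 wr=1: ok; after: ALU=1 MUL=0 MEM=2 BR=1, R=6, W=3
[1] MEM needs rd=1 wr=1: ok; after: ALU=1 MUL=0 MEM=1 BR=1, R=5, W=2
[2] MEM needs rd=2 wr=0: ok; after: ALU=1 MUL=0 MEM=0 BR=1, R=3, W=2
[3] MUL needs rd=2 wr=1: FU; after: ALU=1 MUL=0 MEM=0 BR=1, R=3, W=2
[4] ALU needs rd=2 wr=1: WAW; after: ALU=1 MUL=0 MEM=0 BR=1, R=3, W=2
[5] BR needs rd=2 wr=0: ok; after: ALU=1 MUL=0 MEM=0 BR=0, R=1, W=2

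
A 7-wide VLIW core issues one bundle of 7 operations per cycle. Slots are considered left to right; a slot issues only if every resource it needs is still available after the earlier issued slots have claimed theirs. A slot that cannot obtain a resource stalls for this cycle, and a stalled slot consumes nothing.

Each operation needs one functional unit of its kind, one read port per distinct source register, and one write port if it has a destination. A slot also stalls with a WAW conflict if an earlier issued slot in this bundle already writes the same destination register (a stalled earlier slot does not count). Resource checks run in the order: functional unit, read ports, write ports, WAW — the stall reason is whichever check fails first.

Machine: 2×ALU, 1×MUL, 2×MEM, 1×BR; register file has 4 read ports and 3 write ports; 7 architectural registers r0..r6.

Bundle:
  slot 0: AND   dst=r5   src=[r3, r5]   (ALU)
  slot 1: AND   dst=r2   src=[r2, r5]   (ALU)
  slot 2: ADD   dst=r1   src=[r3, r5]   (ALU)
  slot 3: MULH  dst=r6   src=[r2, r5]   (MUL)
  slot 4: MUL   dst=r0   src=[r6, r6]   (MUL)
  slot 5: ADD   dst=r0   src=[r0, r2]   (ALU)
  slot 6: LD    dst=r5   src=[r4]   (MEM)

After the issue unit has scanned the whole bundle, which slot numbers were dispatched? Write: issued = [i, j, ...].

issued = [0, 1]

(0) want 1×ALU +2rd +1wr — yes → AL1|MU1|ME2|BR1|rd2|wr2
(1) want 1×ALU +2rd +1wr — yes → AL0|MU1|ME2|BR1|rd0|wr1
(2) want 1×ALU +2rd +1wr — FU → AL0|MU1|ME2|BR1|rd0|wr1
(3) want 1×MUL +2rd +1wr — RD_PORT → AL0|MU1|ME2|BR1|rd0|wr1
(4) want 1×MUL +1rd +1wr — RD_PORT → AL0|MU1|ME2|BR1|rd0|wr1
(5) want 1×ALU +2rd +1wr — FU → AL0|MU1|ME2|BR1|rd0|wr1
(6) want 1×MEM +1rd +1wr — RD_PORT → AL0|MU1|ME2|BR1|rd0|wr1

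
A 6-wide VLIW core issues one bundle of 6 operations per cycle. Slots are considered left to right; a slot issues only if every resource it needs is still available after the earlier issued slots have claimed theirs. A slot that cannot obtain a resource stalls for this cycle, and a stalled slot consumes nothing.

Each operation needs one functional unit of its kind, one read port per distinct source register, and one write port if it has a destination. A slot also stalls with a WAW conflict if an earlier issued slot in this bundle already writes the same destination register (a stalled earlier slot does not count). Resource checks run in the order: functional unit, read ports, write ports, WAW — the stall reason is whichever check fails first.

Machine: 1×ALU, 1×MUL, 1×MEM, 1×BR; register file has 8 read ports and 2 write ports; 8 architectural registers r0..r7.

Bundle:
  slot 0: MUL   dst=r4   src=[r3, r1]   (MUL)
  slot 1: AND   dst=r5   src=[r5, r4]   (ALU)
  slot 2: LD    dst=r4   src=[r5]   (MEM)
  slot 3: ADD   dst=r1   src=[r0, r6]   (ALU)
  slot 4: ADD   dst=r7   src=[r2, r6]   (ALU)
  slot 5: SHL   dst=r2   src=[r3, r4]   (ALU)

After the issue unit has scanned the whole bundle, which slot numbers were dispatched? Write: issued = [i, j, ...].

slot 0 (MUL): ISSUE — free A1,Mu0,Ld1,B1 rp6 wp1
slot 1 (ALU): ISSUE — free A0,Mu0,Ld1,B1 rp4 wp0
slot 2 (MEM): stall WR_PORT — free A0,Mu0,Ld1,B1 rp4 wp0
slot 3 (ALU): stall FU — free A0,Mu0,Ld1,B1 rp4 wp0
slot 4 (ALU): stall FU — free A0,Mu0,Ld1,B1 rp4 wp0
slot 5 (ALU): stall FU — free A0,Mu0,Ld1,B1 rp4 wp0

issued = [0, 1]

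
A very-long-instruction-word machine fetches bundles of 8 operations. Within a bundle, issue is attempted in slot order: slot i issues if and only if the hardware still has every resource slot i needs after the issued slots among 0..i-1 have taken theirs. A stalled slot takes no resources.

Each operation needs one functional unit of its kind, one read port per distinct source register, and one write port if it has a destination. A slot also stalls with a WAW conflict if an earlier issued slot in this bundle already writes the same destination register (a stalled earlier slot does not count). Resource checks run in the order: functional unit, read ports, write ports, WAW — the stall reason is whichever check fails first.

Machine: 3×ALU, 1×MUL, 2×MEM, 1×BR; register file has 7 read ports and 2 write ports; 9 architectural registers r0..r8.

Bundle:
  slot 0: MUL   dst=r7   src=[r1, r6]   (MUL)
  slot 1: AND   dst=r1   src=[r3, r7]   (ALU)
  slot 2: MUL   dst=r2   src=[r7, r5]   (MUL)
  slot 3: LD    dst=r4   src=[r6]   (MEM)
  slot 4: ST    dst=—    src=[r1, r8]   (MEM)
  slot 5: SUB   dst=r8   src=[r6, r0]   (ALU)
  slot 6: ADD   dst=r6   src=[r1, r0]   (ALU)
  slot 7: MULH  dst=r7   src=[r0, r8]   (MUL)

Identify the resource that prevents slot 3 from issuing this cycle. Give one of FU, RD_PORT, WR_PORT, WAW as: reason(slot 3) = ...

reason(slot 3) = WR_PORT

#0 MUL src=r1,r6 dispatched  <A:3 Mu:0 Ld:2 B:1 rd:5 wr:1>
#1 ALU src=r3,r7 dispatched  <A:2 Mu:0 Ld:2 B:1 rd:3 wr:0>
#2 MUL src=r7,r5 held:FU  <A:2 Mu:0 Ld:2 B:1 rd:3 wr:0>
#3 MEM src=r6 held:WR_PORT  <A:2 Mu:0 Ld:2 B:1 rd:3 wr:0>
#4 MEM src=r1,r8 dispatched  <A:2 Mu:0 Ld:1 B:1 rd:1 wr:0>
#5 ALU src=r6,r0 held:RD_PORT  <A:2 Mu:0 Ld:1 B:1 rd:1 wr:0>
#6 ALU src=r1,r0 held:RD_PORT  <A:2 Mu:0 Ld:1 B:1 rd:1 wr:0>
#7 MUL src=r0,r8 held:FU  <A:2 Mu:0 Ld:1 B:1 rd:1 wr:0>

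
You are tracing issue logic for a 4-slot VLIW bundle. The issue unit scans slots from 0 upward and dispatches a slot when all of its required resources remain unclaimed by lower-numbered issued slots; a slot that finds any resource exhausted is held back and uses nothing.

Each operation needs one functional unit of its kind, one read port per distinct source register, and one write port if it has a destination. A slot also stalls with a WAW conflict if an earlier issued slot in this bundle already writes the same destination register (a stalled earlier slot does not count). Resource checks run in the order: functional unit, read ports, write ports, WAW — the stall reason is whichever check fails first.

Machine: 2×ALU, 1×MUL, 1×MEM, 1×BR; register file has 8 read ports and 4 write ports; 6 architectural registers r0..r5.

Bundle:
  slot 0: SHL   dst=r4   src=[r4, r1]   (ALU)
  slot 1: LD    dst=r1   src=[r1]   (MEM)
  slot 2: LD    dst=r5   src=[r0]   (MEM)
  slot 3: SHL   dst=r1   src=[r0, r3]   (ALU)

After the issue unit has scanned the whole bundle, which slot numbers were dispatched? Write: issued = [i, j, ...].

(0) want 1×ALU +2rd +1wr — yes → AL1|MU1|ME1|BR1|rd6|wr3
(1) want 1×MEM +1rd +1wr — yes → AL1|MU1|ME0|BR1|rd5|wr2
(2) want 1×MEM +1rd +1wr — FU → AL1|MU1|ME0|BR1|rd5|wr2
(3) want 1×ALU +2rd +1wr — WAW → AL1|MU1|ME0|BR1|rd5|wr2

issued = [0, 1]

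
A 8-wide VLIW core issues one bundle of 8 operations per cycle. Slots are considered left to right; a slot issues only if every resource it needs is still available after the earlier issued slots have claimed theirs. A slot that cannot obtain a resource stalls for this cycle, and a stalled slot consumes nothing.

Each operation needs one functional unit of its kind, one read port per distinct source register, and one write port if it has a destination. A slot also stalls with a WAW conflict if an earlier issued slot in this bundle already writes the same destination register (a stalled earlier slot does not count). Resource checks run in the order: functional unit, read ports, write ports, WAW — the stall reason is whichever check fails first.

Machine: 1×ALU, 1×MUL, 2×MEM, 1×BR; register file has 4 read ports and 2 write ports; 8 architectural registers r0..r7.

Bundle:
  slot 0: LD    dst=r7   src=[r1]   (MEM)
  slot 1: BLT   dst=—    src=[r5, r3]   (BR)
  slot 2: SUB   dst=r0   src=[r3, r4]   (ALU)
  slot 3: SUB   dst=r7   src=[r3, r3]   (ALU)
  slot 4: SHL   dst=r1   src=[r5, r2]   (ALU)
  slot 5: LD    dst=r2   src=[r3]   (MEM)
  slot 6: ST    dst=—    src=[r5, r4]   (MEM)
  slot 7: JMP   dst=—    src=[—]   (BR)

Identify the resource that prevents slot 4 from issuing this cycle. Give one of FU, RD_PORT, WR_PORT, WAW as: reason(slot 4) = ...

[0] MEM needs rd=1 wr=1: ok; after: ALU=1 MUL=1 MEM=1 BR=1, R=3, W=1
[1] BR needs rd=2 wr=0: ok; after: ALU=1 MUL=1 MEM=1 BR=0, R=1, W=1
[2] ALU needs rd=2 wr=1: RD_PORT; after: ALU=1 MUL=1 MEM=1 BR=0, R=1, W=1
[3] ALU needs rd=1 wr=1: WAW; after: ALU=1 MUL=1 MEM=1 BR=0, R=1, W=1
[4] ALU needs rd=2 wr=1: RD_PORT; after: ALU=1 MUL=1 MEM=1 BR=0, R=1, W=1
[5] MEM needs rd=1 wr=1: ok; after: ALU=1 MUL=1 MEM=0 BR=0, R=0, W=0
[6] MEM needs rd=2 wr=0: FU; after: ALU=1 MUL=1 MEM=0 BR=0, R=0, W=0
[7] BR needs rd=0 wr=0: FU; after: ALU=1 MUL=1 MEM=0 BR=0, R=0, W=0

reason(slot 4) = RD_PORT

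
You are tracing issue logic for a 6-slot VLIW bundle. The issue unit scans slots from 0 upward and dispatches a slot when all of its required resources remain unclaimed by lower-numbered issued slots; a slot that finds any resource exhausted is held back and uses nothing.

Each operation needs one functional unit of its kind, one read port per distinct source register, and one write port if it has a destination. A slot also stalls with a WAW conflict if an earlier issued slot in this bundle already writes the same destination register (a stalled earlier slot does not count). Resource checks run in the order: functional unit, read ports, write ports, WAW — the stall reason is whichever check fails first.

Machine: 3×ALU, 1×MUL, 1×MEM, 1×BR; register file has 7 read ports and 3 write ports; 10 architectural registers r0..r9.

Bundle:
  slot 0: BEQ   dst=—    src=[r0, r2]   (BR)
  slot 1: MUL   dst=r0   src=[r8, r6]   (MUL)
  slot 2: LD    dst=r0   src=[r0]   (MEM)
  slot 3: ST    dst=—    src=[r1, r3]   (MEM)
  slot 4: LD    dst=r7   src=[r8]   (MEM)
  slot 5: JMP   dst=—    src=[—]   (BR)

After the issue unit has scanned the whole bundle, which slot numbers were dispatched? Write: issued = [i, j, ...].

  0. BR ⇒ go  {3A/1Mu/1Ld/0B | 5r 3w}
  1. MUL→r0 ⇒ go  {3A/0Mu/1Ld/0B | 3r 2w}
  2. MEM→r0 ⇒ no(WAW)  {3A/0Mu/1Ld/0B | 3r 2w}
  3. MEM ⇒ go  {3A/0Mu/0Ld/0B | 1r 2w}
  4. MEM→r7 ⇒ no(FU)  {3A/0Mu/0Ld/0B | 1r 2w}
  5. BR ⇒ no(FU)  {3A/0Mu/0Ld/0B | 1r 2w}

issued = [0, 1, 3]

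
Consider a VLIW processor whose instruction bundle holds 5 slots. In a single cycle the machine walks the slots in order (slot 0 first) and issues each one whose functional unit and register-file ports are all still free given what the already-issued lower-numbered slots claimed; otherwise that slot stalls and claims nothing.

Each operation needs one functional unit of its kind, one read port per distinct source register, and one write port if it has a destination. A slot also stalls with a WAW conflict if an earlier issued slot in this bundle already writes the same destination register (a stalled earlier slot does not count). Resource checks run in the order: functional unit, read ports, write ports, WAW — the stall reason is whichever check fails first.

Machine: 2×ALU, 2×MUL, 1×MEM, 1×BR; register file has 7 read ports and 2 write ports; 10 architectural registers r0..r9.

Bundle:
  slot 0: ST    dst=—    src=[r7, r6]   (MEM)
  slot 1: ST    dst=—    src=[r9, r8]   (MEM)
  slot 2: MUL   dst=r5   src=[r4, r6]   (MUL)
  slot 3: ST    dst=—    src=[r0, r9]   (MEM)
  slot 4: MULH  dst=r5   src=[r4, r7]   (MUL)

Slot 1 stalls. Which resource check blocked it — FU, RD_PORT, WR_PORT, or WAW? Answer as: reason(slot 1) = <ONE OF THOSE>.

#0 MEM src=r7,r6 dispatched  <A:2 Mu:2 Ld:0 B:1 rd:5 wr:2>
#1 MEM src=r9,r8 held:FU  <A:2 Mu:2 Ld:0 B:1 rd:5 wr:2>
#2 MUL src=r4,r6 dispatched  <A:2 Mu:1 Ld:0 B:1 rd:3 wr:1>
#3 MEM src=r0,r9 held:FU  <A:2 Mu:1 Ld:0 B:1 rd:3 wr:1>
#4 MUL src=r4,r7 held:WAW  <A:2 Mu:1 Ld:0 B:1 rd:3 wr:1>

reason(slot 1) = FU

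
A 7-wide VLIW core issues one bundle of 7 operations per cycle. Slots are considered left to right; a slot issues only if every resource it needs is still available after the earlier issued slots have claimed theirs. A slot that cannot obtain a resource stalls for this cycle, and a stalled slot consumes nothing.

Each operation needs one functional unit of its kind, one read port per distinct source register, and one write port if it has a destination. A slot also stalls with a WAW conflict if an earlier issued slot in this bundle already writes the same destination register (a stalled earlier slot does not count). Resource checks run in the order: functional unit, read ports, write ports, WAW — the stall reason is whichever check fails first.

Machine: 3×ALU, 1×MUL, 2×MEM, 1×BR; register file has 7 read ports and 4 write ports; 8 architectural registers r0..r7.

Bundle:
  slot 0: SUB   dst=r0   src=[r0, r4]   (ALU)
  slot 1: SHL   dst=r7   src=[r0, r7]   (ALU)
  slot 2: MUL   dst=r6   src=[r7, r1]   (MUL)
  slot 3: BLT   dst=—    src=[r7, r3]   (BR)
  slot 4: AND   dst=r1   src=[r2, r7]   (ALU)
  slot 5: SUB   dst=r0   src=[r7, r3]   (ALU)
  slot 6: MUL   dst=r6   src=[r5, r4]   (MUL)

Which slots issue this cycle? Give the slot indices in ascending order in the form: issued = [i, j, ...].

[0] ALU needs rd=2 wr=1: ok; after: ALU=2 MUL=1 MEM=2 BR=1, R=5, W=3
[1] ALU needs rd=2 wr=1: ok; after: ALU=1 MUL=1 MEM=2 BR=1, R=3, W=2
[2] MUL needs rd=2 wr=1: ok; after: ALU=1 MUL=0 MEM=2 BR=1, R=1, W=1
[3] BR needs rd=2 wr=0: RD_PORT; after: ALU=1 MUL=0 MEM=2 BR=1, R=1, W=1
[4] ALU needs rd=2 wr=1: RD_PORT; after: ALU=1 MUL=0 MEM=2 BR=1, R=1, W=1
[5] ALU needs rd=2 wr=1: RD_PORT; after: ALU=1 MUL=0 MEM=2 BR=1, R=1, W=1
[6] MUL needs rd=2 wr=1: FU; after: ALU=1 MUL=0 MEM=2 BR=1, R=1, W=1

issued = [0, 1, 2]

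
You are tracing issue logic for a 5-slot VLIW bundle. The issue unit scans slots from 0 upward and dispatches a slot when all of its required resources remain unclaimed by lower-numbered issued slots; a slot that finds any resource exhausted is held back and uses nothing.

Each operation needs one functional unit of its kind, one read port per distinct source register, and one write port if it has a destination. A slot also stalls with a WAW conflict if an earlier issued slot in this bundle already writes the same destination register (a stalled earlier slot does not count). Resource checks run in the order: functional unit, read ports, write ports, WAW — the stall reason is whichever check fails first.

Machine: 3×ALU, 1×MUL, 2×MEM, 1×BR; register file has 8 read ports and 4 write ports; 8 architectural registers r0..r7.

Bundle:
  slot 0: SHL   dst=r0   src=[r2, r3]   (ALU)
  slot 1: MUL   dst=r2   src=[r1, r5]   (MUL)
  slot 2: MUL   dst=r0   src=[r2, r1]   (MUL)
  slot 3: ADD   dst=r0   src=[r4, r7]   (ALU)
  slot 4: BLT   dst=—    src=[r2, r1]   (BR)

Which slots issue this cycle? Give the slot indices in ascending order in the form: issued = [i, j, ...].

issued = [0, 1, 4]

  0. ALU→r0 ⇒ go  {2A/1Mu/2Ld/1B | 6r 3w}
  1. MUL→r2 ⇒ go  {2A/0Mu/2Ld/1B | 4r 2w}
  2. MUL→r0 ⇒ no(FU)  {2A/0Mu/2Ld/1B | 4r 2w}
  3. ALU→r0 ⇒ no(WAW)  {2A/0Mu/2Ld/1B | 4r 2w}
  4. BR ⇒ go  {2A/0Mu/2Ld/0B | 2r 2w}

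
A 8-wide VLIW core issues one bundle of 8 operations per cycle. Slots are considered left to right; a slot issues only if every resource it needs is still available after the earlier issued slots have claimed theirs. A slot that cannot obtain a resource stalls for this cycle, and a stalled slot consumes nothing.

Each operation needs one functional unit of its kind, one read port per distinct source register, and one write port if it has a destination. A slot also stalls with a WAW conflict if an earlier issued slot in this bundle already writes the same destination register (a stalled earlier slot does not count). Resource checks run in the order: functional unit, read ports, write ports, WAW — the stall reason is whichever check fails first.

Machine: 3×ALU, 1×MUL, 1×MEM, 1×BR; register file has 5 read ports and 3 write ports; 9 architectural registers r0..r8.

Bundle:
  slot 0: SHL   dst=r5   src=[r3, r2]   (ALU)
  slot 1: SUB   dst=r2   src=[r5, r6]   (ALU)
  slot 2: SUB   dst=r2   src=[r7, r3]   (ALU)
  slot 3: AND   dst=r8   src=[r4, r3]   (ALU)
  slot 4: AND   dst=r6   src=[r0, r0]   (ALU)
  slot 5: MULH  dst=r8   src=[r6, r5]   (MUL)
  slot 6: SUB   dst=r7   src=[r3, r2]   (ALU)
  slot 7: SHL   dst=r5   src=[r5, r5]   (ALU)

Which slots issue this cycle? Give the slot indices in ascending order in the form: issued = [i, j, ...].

issued = [0, 1, 4]

[0] ALU needs rd=2 wr=1: ok; after: ALU=2 MUL=1 MEM=1 BR=1, R=3, W=2
[1] ALU needs rd=2 wr=1: ok; after: ALU=1 MUL=1 MEM=1 BR=1, R=1, W=1
[2] ALU needs rd=2 wr=1: RD_PORT; after: ALU=1 MUL=1 MEM=1 BR=1, R=1, W=1
[3] ALU needs rd=2 wr=1: RD_PORT; after: ALU=1 MUL=1 MEM=1 BR=1, R=1, W=1
[4] ALU needs rd=1 wr=1: ok; after: ALU=0 MUL=1 MEM=1 BR=1, R=0, W=0
[5] MUL needs rd=2 wr=1: RD_PORT; after: ALU=0 MUL=1 MEM=1 BR=1, R=0, W=0
[6] ALU needs rd=2 wr=1: FU; after: ALU=0 MUL=1 MEM=1 BR=1, R=0, W=0
[7] ALU needs rd=1 wr=1: FU; after: ALU=0 MUL=1 MEM=1 BR=1, R=0, W=0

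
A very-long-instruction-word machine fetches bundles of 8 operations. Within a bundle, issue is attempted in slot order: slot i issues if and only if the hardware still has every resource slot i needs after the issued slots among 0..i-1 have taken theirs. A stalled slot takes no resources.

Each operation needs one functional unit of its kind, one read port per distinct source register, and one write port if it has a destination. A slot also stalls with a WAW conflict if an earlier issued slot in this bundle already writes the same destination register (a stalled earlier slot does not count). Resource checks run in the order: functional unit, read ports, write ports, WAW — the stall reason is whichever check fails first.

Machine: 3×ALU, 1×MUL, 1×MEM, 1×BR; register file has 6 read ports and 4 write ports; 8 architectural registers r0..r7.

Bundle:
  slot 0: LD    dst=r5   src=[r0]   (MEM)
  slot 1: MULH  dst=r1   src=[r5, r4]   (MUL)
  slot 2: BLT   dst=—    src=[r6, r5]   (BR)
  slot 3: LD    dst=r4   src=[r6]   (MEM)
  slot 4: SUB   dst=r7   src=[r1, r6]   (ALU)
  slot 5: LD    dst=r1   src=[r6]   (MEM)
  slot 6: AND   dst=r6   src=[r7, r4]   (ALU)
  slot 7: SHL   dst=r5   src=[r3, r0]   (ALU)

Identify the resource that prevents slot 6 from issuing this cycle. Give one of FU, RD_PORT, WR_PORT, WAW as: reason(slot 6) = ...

  0. MEM→r5 ⇒ go  {3A/1Mu/0Ld/1B | 5r 3w}
  1. MUL→r1 ⇒ go  {3A/0Mu/0Ld/1B | 3r 2w}
  2. BR ⇒ go  {3A/0Mu/0Ld/0B | 1r 2w}
  3. MEM→r4 ⇒ no(FU)  {3A/0Mu/0Ld/0B | 1r 2w}
  4. ALU→r7 ⇒ no(RD_PORT)  {3A/0Mu/0Ld/0B | 1r 2w}
  5. MEM→r1 ⇒ no(FU)  {3A/0Mu/0Ld/0B | 1r 2w}
  6. ALU→r6 ⇒ no(RD_PORT)  {3A/0Mu/0Ld/0B | 1r 2w}
  7. ALU→r5 ⇒ no(RD_PORT)  {3A/0Mu/0Ld/0B | 1r 2w}

reason(slot 6) = RD_PORT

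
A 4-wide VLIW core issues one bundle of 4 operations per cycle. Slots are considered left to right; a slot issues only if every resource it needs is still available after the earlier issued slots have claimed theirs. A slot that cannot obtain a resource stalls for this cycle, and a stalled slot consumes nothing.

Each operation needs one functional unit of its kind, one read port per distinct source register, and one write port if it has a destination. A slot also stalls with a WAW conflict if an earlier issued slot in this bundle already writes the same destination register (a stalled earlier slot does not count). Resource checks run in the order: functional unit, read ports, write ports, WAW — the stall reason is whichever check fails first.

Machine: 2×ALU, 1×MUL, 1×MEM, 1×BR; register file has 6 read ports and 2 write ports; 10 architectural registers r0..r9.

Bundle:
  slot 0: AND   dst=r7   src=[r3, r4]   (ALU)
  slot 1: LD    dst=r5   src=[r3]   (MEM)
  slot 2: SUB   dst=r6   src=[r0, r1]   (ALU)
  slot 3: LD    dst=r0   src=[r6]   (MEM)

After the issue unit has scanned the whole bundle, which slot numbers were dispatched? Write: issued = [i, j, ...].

issued = [0, 1]

  0. ALU→r7 ⇒ go  {1A/1Mu/1Ld/1B | 4r 1w}
  1. MEM→r5 ⇒ go  {1A/1Mu/0Ld/1B | 3r 0w}
  2. ALU→r6 ⇒ no(WR_PORT)  {1A/1Mu/0Ld/1B | 3r 0w}
  3. MEM→r0 ⇒ no(FU)  {1A/1Mu/0Ld/1B | 3r 0w}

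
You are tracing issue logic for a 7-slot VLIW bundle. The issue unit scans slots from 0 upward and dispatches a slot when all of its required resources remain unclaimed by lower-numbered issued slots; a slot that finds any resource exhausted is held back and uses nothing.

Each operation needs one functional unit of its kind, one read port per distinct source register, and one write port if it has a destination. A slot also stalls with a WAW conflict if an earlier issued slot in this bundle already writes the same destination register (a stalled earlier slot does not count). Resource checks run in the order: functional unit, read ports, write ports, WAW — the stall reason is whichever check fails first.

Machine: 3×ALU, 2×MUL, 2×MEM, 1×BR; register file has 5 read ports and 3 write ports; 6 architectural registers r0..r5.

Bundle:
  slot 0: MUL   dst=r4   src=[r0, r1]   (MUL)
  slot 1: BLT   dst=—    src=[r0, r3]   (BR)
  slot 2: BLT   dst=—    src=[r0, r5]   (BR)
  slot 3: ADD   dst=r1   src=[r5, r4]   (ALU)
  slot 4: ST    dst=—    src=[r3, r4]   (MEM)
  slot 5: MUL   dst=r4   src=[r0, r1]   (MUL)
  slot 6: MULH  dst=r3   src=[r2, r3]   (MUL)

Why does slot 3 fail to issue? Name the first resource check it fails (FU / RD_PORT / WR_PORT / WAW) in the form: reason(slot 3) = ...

reason(slot 3) = RD_PORT

#0 MUL src=r0,r1 dispatched  <A:3 Mu:1 Ld:2 B:1 rd:3 wr:2>
#1 BR src=r0,r3 dispatched  <A:3 Mu:1 Ld:2 B:0 rd:1 wr:2>
#2 BR src=r0,r5 held:FU  <A:3 Mu:1 Ld:2 B:0 rd:1 wr:2>
#3 ALU src=r5,r4 held:RD_PORT  <A:3 Mu:1 Ld:2 B:0 rd:1 wr:2>
#4 MEM src=r3,r4 held:RD_PORT  <A:3 Mu:1 Ld:2 B:0 rd:1 wr:2>
#5 MUL src=r0,r1 held:RD_PORT  <A:3 Mu:1 Ld:2 B:0 rd:1 wr:2>
#6 MUL src=r2,r3 held:RD_PORT  <A:3 Mu:1 Ld:2 B:0 rd:1 wr:2>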